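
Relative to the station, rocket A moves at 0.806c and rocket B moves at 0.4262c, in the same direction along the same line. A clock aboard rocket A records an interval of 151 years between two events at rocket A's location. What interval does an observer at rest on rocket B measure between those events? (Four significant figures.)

The velocity of rocket A relative to rocket B is (0.806 − 0.4262)c / (1 − 0.806×0.4262) = 0.57854c; relative speed 0.57854c.
γ for this relative speed: γ = 1/√(1 − 0.334709) = 1.226.
Rocket A's interval is proper; time dilation gives Δt_B = γΔτ = 1.226 × 151 years = 185.1 years.

185.1 years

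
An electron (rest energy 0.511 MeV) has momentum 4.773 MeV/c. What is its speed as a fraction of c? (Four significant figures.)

0.9943c

pc/(mc²) = 4.773/0.511 = 9.3405 = βγ = β/√(1−β²).
So β² = x²/(1 + x²) with x = 9.3405: x² = 87.2449, β² = 87.2449/88.2449 = 0.988668, β = 0.9943.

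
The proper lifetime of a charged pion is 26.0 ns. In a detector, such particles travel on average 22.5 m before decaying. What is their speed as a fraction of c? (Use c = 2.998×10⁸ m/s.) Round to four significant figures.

d = βγcτ ⇒ βγ = d/(cτ) = 22.50 m / (7.7948 m) = 2.8865.
β = (βγ)/√(1+(βγ)²) = 2.8865/√9.33188 = 0.9449.

0.9449c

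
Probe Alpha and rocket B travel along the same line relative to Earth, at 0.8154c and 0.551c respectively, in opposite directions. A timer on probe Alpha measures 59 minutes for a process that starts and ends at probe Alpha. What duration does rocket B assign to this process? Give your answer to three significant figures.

Transform probe Alpha's velocity into rocket B's frame: (0.8154 + 0.551)/(1 + 0.8154·0.551) = 1.3664/1.4492854, so the relative speed is 0.94281c.
At |u| = 0.94281c, γ = (1 − 0.888891)^(−1/2) = 3.
The clock on probe Alpha records proper time, so rocket B measures Δt = γΔτ = 3 × 59 = 177 minutes.

177 minutes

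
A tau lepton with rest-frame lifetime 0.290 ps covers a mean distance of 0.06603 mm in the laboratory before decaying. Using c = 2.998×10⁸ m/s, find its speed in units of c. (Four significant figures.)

0.6048c

Lab distance = (lab lifetime)·v = γτ·βc, so βγ = d/(cτ) = 6.603×10^-5/(2.998×10⁸ × 2.900×10^-13) = 0.75947.
With βγ = 0.75947: γ² = 1 + (βγ)² = 1.576795, and β = (βγ)/γ = 0.75947/1.2557 = 0.6048.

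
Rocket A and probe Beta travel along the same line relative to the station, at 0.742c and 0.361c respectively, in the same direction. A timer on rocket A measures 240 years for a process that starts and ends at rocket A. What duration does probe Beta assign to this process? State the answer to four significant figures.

281.1 years

Speed of rocket A in probe Beta's frame: u = (v_A − v_B)/(1 − v_A v_B/c²) = (0.742 − 0.361)/(1 − 0.742×0.361) = 0.381/0.732138 = 0.52039; |u| = 0.52039c.
At |u| = 0.52039c, γ = (1 − 0.270806)^(−1/2) = 1.1711.
The clock on rocket A records proper time, so probe Beta measures Δt = γΔτ = 1.1711 × 240 = 281.1 years.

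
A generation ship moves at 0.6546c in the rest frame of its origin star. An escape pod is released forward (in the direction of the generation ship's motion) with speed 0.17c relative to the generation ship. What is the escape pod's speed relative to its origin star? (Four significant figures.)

0.7420c

In units of c, u = (u' + v)/(1 + u'v) with u' = 0.17 and v = 0.6546.
Numerator: 0.17 + 0.6546 = 0.8246. Denominator: 1 + (0.17)(0.6546) = 1.111282.
u = 0.8246/1.111282 = 0.74203, so the speed is 0.7420c.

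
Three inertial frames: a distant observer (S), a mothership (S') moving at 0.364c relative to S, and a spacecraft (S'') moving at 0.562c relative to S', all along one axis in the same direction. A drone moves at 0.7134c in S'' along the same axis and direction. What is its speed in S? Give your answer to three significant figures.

0.957c

Apply u = (u'+v)/(1+u'v) twice. Drone in the mothership frame: (0.7134+0.562)/(1+0.7134·0.562) = 1.2754/1.4009308 = 0.91039c.
That velocity, transformed to the rest frame of a distant observer: (0.91039+0.364)/(1+0.91039·0.364) = 1.27439/1.33138196 = 0.95719c.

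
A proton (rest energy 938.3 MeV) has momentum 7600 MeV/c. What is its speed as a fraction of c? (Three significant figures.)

pc/(mc²) = 7600/938.3 = 8.0998 = βγ = β/√(1−β²).
So β² = x²/(1 + x²) with x = 8.0998: x² = 65.6068, β² = 65.6068/66.6068 = 0.984987, β = 0.992.

0.992c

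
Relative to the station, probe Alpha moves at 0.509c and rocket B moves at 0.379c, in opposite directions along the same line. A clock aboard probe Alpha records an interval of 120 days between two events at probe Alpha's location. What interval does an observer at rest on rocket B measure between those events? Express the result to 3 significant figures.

180 days

Speed of probe Alpha in rocket B's frame: u = (v_A + v_B)/(1 + v_A v_B/c²) = (0.509 + 0.379)/(1 + 0.509×0.379) = 0.888/1.192911 = 0.7444; |u| = 0.7444c.
At |u| = 0.7444c, γ = (1 − 0.554131)^(−1/2) = 1.4976.
Probe Alpha's interval is proper; time dilation gives Δt_B = γΔτ = 1.4976 × 120 days = 180 days.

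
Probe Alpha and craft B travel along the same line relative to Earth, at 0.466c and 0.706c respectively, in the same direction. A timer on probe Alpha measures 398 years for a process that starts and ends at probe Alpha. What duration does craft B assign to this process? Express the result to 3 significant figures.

426 years

Speed of probe Alpha in craft B's frame: u = (v_A − v_B)/(1 − v_A v_B/c²) = (0.466 − 0.706)/(1 − 0.466×0.706) = −0.24/0.671004 = −0.35767; |u| = 0.35767c.
At |u| = 0.35767c, γ = (1 − 0.127928)^(−1/2) = 1.0708.
The clock on probe Alpha records proper time, so craft B measures Δt = γΔτ = 1.0708 × 398 = 426 years.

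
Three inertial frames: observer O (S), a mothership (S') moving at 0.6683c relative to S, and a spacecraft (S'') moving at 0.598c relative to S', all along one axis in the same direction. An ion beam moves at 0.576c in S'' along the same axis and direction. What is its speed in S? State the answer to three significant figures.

0.973c

Apply u = (u'+v)/(1+u'v) twice. Ion beam in the mothership frame: (0.576+0.598)/(1+0.576·0.598) = 1.174/1.344448 = 0.87322c.
That velocity, transformed to the rest frame of observer O: (0.87322+0.6683)/(1+0.87322·0.6683) = 1.54152/1.583572926 = 0.97344c.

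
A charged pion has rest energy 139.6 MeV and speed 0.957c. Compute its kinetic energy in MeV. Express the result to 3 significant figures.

Lorentz factor: γ = (1 − 0.915849)^(−1/2) = 3.4472.
Kinetic energy: K = (γ − 1)mc² = (3.4472 − 1) × 139.6 MeV = 2.4472 × 139.6 = 342 MeV.

342 MeV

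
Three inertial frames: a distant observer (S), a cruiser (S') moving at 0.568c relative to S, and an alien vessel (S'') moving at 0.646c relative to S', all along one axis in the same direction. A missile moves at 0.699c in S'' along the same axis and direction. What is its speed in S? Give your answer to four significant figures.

Apply u = (u'+v)/(1+u'v) twice. Missile in the cruiser frame: (0.699+0.646)/(1+0.699·0.646) = 1.345/1.451554 = 0.92659c.
That velocity, transformed to the rest frame of a distant observer: (0.92659+0.568)/(1+0.92659·0.568) = 1.49459/1.52630312 = 0.97922c.

0.9792c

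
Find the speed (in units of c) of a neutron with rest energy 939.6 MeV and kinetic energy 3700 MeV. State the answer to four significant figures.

γ = 1 + K/(mc²) = 1 + 3700/939.6 = 4.9378.
β = √(1 − 1/γ²) = √(1 − 0.0410141) = √0.9589859 = 0.9793.

0.9793c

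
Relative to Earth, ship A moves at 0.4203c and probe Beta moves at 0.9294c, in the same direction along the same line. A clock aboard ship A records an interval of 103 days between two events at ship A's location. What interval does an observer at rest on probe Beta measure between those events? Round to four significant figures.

Speed of ship A in probe Beta's frame: u = (v_A − v_B)/(1 − v_A v_B/c²) = (0.4203 − 0.9294)/(1 − 0.4203×0.9294) = −0.5091/0.60937318 = −0.83545; |u| = 0.83545c.
At |u| = 0.83545c, γ = (1 − 0.697977)^(−1/2) = 1.8196.
The clock on ship A records proper time, so probe Beta measures Δt = γΔτ = 1.8196 × 103 = 187.4 days.

187.4 days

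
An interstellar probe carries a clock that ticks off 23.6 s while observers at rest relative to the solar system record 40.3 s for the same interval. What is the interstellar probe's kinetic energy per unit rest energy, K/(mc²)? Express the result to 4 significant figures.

γ = Δt/Δτ = 40.3/23.6 = 1.70763.
Since K = (γ−1)mc², K/(mc²) = 1.70763 − 1 = 0.7076.

0.7076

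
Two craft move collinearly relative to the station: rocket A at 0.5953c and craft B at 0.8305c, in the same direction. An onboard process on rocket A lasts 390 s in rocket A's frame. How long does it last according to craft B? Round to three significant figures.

441 s

The velocity of rocket A relative to craft B is (0.5953 − 0.8305)c / (1 − 0.5953×0.8305) = −0.46519c; relative speed 0.46519c.
At |u| = 0.46519c, γ = (1 − 0.216402)^(−1/2) = 1.1297.
Rocket A's interval is proper; time dilation gives Δt_B = γΔτ = 1.1297 × 390 s = 441 s.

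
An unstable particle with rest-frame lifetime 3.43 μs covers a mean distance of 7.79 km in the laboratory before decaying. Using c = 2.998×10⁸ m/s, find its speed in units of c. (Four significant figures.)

0.9914c

d = βγcτ ⇒ βγ = d/(cτ) = 7790 m / (1028.314 m) = 7.5755.
β = (βγ)/√(1+(βγ)²) = 7.5755/√58.3882 = 0.9914.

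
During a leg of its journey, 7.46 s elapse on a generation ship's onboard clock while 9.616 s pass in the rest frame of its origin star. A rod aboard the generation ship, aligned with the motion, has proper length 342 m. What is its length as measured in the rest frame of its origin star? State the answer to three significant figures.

265 m

The time-dilation ratio gives γ = 9.616/7.46 = 1.28901.
L = L₀/γ = 342/1.28901 = 265 m.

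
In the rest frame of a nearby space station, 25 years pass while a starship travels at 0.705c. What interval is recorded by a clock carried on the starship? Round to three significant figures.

γ = 1/√(1 − β²) = 1/√(1 − 0.497025) = 1/√0.502975 = 1/0.709207 = 1.41.
The starship's clock runs slow as seen from a nearby space station, so Δτ = Δt/γ = 25/1.41 = 17.7 years.

17.7 years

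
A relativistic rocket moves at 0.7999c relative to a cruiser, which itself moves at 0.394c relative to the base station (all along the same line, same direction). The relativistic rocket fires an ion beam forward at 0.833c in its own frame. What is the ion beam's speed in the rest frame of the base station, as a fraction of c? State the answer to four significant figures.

First combine the ion beam and relativistic rocket (S''→S'): u₁ = (0.833 + 0.7999)/(1 + 0.833×0.7999) = 1.6329/1.6663167 = 0.97995.
Then combine with the cruiser (S'→S): u = (0.97995 + 0.394)/(1 + 0.97995×0.394) = 1.37395/1.3861003 = 0.99123.

0.9912c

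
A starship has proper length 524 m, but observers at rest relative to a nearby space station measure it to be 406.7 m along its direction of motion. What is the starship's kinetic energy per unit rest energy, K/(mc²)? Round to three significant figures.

0.288

Length contraction gives γ = L₀/L = 524/406.7 = 1.28842.
Since K = (γ−1)mc², K/(mc²) = 1.28842 − 1 = 0.288.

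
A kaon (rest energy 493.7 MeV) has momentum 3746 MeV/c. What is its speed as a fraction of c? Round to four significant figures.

0.9914c

βγ = pc/(mc²) = 3746/493.7 = 7.5876.
Since γ² = 1 + (βγ)² = 58.5717, γ = √58.5717 = 7.65322, and β = (βγ)/γ = 7.5876/7.65322 = 0.9914.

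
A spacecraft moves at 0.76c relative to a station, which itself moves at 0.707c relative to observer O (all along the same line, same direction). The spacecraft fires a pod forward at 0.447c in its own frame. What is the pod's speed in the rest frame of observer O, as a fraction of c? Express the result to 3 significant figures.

Compose velocities in two stages. Stage 1 (into S'): u₁ = (0.447+0.76)/(1+0.447×0.76) = 0.90093.
Stage 2 (into S): u = (0.90093+0.707)/(1+0.90093×0.707) = 0.98227, so the speed is 0.982c.

0.982c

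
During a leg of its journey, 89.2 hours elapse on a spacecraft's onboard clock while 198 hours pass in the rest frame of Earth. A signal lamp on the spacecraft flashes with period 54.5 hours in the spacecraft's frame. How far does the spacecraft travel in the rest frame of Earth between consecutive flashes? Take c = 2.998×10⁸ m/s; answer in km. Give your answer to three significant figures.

From Δt = γΔτ: γ = 198/89.2 = 2.21973.
β = √(1 − 1/γ²) = 0.89277. Lab-frame period = γτ = 2.21973×54.5 hours = 120.98 hours. Distance = βc × γτ = 0.89277 × 2.998×10⁸ m/s × 435528 s = 1.1657×10^14 m = 1.17×10^11 km.

1.17×10^11 km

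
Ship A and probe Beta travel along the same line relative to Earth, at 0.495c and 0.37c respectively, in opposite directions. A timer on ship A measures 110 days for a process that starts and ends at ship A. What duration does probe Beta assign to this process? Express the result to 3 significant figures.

161 days

Speed of ship A in probe Beta's frame: u = (v_A + v_B)/(1 + v_A v_B/c²) = (0.495 + 0.37)/(1 + 0.495×0.37) = 0.865/1.18315 = 0.7311; |u| = 0.7311c.
At |u| = 0.7311c, γ = (1 − 0.534507)^(−1/2) = 1.4657.
Ship A's interval is proper; time dilation gives Δt_B = γΔτ = 1.4657 × 110 days = 161 days.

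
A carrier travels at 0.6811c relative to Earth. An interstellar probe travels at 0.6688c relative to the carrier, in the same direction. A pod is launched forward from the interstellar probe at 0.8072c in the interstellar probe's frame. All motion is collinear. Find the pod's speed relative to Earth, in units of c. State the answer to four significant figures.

0.9920c

Apply u = (u'+v)/(1+u'v) twice. Pod in the carrier frame: (0.8072+0.6688)/(1+0.8072·0.6688) = 1.476/1.53985536 = 0.95853c.
That velocity, transformed to the rest frame of Earth: (0.95853+0.6811)/(1+0.95853·0.6811) = 1.63963/1.652854783 = 0.992c.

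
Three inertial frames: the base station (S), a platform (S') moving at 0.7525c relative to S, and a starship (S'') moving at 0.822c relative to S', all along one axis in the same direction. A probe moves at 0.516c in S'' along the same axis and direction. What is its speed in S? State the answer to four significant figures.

Apply u = (u'+v)/(1+u'v) twice. Probe in the platform frame: (0.516+0.822)/(1+0.516·0.822) = 1.338/1.424152 = 0.93951c.
That velocity, transformed to the rest frame of the base station: (0.93951+0.7525)/(1+0.93951·0.7525) = 1.69201/1.706981275 = 0.99123c.

0.9912c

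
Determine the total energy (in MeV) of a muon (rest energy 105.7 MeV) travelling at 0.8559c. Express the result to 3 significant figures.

Lorentz factor: γ = (1 − 0.73256481)^(−1/2) = 1.9337.
Total energy: E = γmc² = 1.9337 × 105.7 MeV = 204 MeV.

204 MeV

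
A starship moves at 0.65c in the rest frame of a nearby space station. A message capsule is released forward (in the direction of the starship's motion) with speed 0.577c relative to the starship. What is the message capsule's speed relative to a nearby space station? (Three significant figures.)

Relativistic velocity addition: u = (u' + v)/(1 + u'v/c²), with u' = 0.577c and v = 0.65c.
Numerator: 0.577 + 0.65 = 1.227. Denominator: 1 + (0.577)(0.65) = 1.37505.
u = 1.227/1.37505 = 0.89233, so the speed is 0.892c.

0.892c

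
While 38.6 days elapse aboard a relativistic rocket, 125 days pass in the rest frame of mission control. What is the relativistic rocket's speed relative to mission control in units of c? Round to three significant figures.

0.951c

γ = Δt/Δτ = 125/38.6 = 3.2383.
β = √(1 − 1/γ²) = √(1 − 0.0953599) = √0.9046401 = 0.951.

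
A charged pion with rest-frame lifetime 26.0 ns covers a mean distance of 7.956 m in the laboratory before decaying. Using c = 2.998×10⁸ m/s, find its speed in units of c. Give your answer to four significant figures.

Lab distance = (lab lifetime)·v = γτ·βc, so βγ = d/(cτ) = 7.956/(2.998×10⁸ × 2.600×10^-8) = 1.0207.
With βγ = 1.0207: γ² = 1 + (βγ)² = 2.04183, and β = (βγ)/γ = 1.0207/1.42893 = 0.7143.

0.7143c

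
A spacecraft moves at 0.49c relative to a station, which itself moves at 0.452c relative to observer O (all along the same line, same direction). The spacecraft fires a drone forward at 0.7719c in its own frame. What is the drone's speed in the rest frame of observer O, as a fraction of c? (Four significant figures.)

0.9673c

Apply u = (u'+v)/(1+u'v) twice. Drone in the station frame: (0.7719+0.49)/(1+0.7719·0.49) = 1.2619/1.378231 = 0.91559c.
That velocity, transformed to the rest frame of observer O: (0.91559+0.452)/(1+0.91559·0.452) = 1.36759/1.41384668 = 0.96728c.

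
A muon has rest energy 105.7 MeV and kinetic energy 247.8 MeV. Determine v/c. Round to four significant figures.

0.9543

γ = 1 + K/(mc²) = 1 + 247.8/105.7 = 3.3444.
β = √(1 − 1/γ²) = √(1 − 0.0894054) = √0.9105946 = 0.9543.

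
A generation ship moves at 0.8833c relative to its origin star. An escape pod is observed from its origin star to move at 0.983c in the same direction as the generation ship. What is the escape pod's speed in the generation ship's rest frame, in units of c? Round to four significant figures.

0.7569c

Transform to the generation ship's frame: u' = (u − v)/(1 − uv/c²).
u' = (0.983 − 0.8833)/(1 − 0.983×0.8833) = 0.0997/0.1317161 = 0.75693.
Speed in the generation ship's frame: 0.7569c (in the same direction).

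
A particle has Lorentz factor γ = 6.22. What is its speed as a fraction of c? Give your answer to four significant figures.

0.9870c

β = √(1 − 1/γ²) = √(1 − 1/38.6884) = √0.974152 = 0.9870.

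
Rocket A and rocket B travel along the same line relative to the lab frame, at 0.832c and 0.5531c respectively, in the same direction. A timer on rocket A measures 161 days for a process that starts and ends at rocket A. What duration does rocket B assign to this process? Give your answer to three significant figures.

The velocity of rocket A relative to rocket B is (0.832 − 0.5531)c / (1 − 0.832×0.5531) = 0.51665c; relative speed 0.51665c.
γ for this relative speed: γ = 1/√(1 − 0.266927) = 1.168.
Rocket A's interval is proper; time dilation gives Δt_B = γΔτ = 1.168 × 161 days = 188 days.

188 days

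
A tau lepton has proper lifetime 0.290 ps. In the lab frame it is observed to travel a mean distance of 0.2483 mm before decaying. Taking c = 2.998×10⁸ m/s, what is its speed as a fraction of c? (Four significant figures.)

Lab distance = (lab lifetime)·v = γτ·βc, so βγ = d/(cτ) = 2.483×10^-4/(2.998×10⁸ × 2.900×10^-13) = 2.8559.
With βγ = 2.8559: γ² = 1 + (βγ)² = 9.15616, and β = (βγ)/γ = 2.8559/3.02591 = 0.9438.

0.9438c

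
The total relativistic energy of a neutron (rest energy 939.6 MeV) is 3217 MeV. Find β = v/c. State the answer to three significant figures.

0.956

γ = E/(mc²) = 3217/939.6 = 3.4238.
β = √(1 − 1/γ²) = √(1 − 0.0853067) = √0.9146933 = 0.956.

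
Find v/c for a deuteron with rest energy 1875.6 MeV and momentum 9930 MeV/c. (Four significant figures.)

pc/(mc²) = 9930/1875.6 = 5.2943 = βγ = β/√(1−β²).
So β² = x²/(1 + x²) with x = 5.2943: x² = 28.0296, β² = 28.0296/29.0296 = 0.965552, β = 0.9826.

0.9826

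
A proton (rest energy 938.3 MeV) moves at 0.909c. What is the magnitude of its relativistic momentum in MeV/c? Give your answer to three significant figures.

2050 MeV/c

γ = 1/√(1 − β²) = 1/√(1 − 0.826281) = 1/√0.173719 = 1/0.416796 = 2.3993.
Momentum: p = γβ·mc = 2.3993 × 0.909 × 938.3 MeV/c = 2050 MeV/c.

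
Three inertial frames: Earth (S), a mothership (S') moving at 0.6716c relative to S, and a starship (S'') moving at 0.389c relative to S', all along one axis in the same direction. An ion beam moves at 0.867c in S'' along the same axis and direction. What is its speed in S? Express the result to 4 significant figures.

Compose velocities in two stages. Stage 1 (into S'): u₁ = (0.867+0.389)/(1+0.867×0.389) = 0.93923.
Stage 2 (into S): u = (0.93923+0.6716)/(1+0.93923×0.6716) = 0.98776, so the speed is 0.9878c.

0.9878c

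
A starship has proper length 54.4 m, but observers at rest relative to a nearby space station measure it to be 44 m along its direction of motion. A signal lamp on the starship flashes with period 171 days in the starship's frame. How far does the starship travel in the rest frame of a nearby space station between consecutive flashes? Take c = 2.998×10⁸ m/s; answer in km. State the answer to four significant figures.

Length contraction gives γ = L₀/L = 54.4/44 = 1.23636.
β = √(1 − 1/γ²) = 0.58805. Lab-frame period = γτ = 1.23636×171 days = 211.42 days. Distance = βc × γτ = 0.58805 × 2.998×10⁸ m/s × 18266688 s = 3.2204×10^15 m = 3.220×10^12 km.

3.220×10^12 km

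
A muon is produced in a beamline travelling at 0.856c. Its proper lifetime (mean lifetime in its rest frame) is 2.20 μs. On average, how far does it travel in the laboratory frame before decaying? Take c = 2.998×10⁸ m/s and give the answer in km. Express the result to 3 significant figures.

1.09 km

With β = 0.856, γ = 1/√(1 − 0.856²) = 1/√0.267264 = 1.9343.
Lab-frame lifetime: Δt = γτ = 1.9343 × 2.20 μs = 4.2555 μs.
Distance: d = vΔt = 0.856 × 2.998×10⁸ m/s × 4.2555×10^-6 s = 1090 m = 1.09 km.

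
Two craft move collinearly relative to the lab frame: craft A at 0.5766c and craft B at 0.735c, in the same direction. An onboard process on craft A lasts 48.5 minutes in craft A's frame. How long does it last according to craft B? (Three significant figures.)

50.4 minutes

The velocity of craft A relative to craft B is (0.5766 − 0.735)c / (1 − 0.5766×0.735) = −0.27491c; relative speed 0.27491c.
At |u| = 0.27491c, γ = (1 − 0.0755755)^(−1/2) = 1.0401.
The clock on craft A records proper time, so craft B measures Δt = γΔτ = 1.0401 × 48.5 = 50.4 minutes.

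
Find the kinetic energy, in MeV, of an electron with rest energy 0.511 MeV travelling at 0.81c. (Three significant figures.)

0.360 MeV

Lorentz factor: γ = (1 − 0.6561)^(−1/2) = 1.70523.
Kinetic energy: K = (γ − 1)mc² = (1.70523 − 1) × 0.511 MeV = 0.70523 × 0.511 = 0.360 MeV.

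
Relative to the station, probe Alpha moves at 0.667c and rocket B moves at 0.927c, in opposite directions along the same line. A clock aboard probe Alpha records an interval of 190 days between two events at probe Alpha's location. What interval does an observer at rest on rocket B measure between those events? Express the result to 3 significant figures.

1100 days

Speed of probe Alpha in rocket B's frame: u = (v_A + v_B)/(1 + v_A v_B/c²) = (0.667 + 0.927)/(1 + 0.667×0.927) = 1.594/1.618309 = 0.98498; |u| = 0.98498c.
At |u| = 0.98498c, γ = (1 − 0.970186)^(−1/2) = 5.7915.
Probe Alpha's interval is proper; time dilation gives Δt_B = γΔτ = 5.7915 × 190 days = 1100 days.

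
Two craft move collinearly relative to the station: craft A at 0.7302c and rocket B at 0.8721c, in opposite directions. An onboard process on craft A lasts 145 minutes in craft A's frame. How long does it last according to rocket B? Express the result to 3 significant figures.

Transform craft A's velocity into rocket B's frame: (0.7302 + 0.8721)/(1 + 0.7302·0.8721) = 1.6023/1.63680742, so the relative speed is 0.97892c.
γ for this relative speed: γ = 1/√(1 − 0.958284) = 4.8961.
The clock on craft A records proper time, so rocket B measures Δt = γΔτ = 4.8961 × 145 = 710 minutes.

710 minutes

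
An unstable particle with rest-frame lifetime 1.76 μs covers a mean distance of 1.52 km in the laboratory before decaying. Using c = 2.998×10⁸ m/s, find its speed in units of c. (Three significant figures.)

0.945c

d = βγcτ ⇒ βγ = d/(cτ) = 1520 m / (527.648 m) = 2.8807.
β = (βγ)/√(1+(βγ)²) = 2.8807/√9.29843 = 0.945.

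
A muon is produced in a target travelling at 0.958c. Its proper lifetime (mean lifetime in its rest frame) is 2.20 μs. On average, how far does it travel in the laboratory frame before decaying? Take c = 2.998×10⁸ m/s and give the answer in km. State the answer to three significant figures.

With β = 0.958, γ = 1/√(1 − 0.958²) = 1/√0.082236 = 3.4871.
Lab-frame lifetime: Δt = γτ = 3.4871 × 2.20 μs = 7.6716 μs.
Distance: d = vΔt = 0.958 × 2.998×10⁸ m/s × 7.6716×10^-6 s = 2200 m = 2.20 km.

2.20 km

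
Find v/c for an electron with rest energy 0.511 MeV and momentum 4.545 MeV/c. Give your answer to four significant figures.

βγ = pc/(mc²) = 4.545/0.511 = 8.8943.
Since γ² = 1 + (βγ)² = 80.1086, γ = √80.1086 = 8.95034, and β = (βγ)/γ = 8.8943/8.95034 = 0.9937.

0.9937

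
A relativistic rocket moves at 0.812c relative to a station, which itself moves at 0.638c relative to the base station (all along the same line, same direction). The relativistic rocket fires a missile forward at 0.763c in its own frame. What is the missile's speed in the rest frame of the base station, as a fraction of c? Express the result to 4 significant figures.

0.9939c

First combine the missile and relativistic rocket (S''→S'): u₁ = (0.763 + 0.812)/(1 + 0.763×0.812) = 1.575/1.619556 = 0.97249.
Then combine with the station (S'→S): u = (0.97249 + 0.638)/(1 + 0.97249×0.638) = 1.61049/1.62044862 = 0.99385.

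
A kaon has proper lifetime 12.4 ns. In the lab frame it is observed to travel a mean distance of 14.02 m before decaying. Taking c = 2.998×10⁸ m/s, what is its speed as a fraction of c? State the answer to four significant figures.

0.9666c

Lab distance = (lab lifetime)·v = γτ·βc, so βγ = d/(cτ) = 14.02/(2.998×10⁸ × 1.240×10^-8) = 3.7713.
With βγ = 3.7713: γ² = 1 + (βγ)² = 15.2227, and β = (βγ)/γ = 3.7713/3.90163 = 0.9666.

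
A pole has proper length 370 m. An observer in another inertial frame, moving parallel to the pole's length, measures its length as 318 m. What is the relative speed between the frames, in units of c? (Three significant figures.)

Length contraction gives γ = L₀/L = 370/318 = 1.1635.
β = √(1 − 1/γ²) = √0.261301 = 0.511.

0.511c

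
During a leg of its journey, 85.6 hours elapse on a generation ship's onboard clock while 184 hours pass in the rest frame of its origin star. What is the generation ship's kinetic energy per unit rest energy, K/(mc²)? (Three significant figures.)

1.15

From Δt = γΔτ: γ = 184/85.6 = 2.14953.
K/(mc²) = γ − 1 = 2.14953 − 1 = 1.15.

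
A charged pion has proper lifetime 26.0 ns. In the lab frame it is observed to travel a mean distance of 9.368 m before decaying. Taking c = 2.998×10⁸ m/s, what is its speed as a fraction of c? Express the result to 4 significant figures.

Let x = d/(cτ) = 9.368 m / (2.998×10⁸ m/s × 2.600×10^-8 s) = 1.2018. Since d = βγcτ, x = βγ = β/√(1−β²).
Solving: β² = x²/(1+x²) = 1.44432/2.44432 = 0.590888, so β = 0.7687.

0.7687c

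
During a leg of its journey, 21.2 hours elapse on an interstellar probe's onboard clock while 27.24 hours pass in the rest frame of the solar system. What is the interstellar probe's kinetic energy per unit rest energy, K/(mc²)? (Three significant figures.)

From Δt = γΔτ: γ = 27.24/21.2 = 1.28491.
K/(mc²) = γ − 1 = 1.28491 − 1 = 0.285.

0.285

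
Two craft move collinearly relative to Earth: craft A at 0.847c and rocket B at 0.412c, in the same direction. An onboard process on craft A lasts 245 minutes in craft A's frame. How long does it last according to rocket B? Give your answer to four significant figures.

329.3 minutes

The velocity of craft A relative to rocket B is (0.847 − 0.412)c / (1 − 0.847×0.412) = 0.66817c; relative speed 0.66817c.
γ for this relative speed: γ = 1/√(1 − 0.446451) = 1.3441.
The clock on craft A records proper time, so rocket B measures Δt = γΔτ = 1.3441 × 245 = 329.3 minutes.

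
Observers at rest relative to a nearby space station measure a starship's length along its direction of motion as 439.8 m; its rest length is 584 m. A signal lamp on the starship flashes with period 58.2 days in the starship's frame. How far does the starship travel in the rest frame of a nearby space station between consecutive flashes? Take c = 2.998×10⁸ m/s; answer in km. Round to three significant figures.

1.32×10^12 km

From L = L₀/γ: γ = 584/439.8 = 1.32788.
β = √(1 − 1/γ²) = 0.65793. Lab-frame period = γτ = 1.32788×58.2 days = 77.283 days. Distance = βc × γτ = 0.65793 × 2.998×10⁸ m/s × 6677251.2 s = 1.3171×10^15 m = 1.32×10^12 km.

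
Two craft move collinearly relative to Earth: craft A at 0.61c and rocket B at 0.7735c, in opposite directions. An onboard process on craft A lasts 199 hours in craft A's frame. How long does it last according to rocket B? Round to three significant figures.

The velocity of craft A relative to rocket B is (0.61 + 0.7735)c / (1 + 0.61×0.7735) = 0.93998c; relative speed 0.93998c.
At |u| = 0.93998c, γ = (1 − 0.883562)^(−1/2) = 2.9306.
The clock on craft A records proper time, so rocket B measures Δt = γΔτ = 2.9306 × 199 = 583 hours.

583 hours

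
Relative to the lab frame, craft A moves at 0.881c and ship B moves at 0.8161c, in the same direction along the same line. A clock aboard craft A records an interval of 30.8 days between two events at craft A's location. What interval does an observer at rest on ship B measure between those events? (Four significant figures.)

31.66 days

Transform craft A's velocity into ship B's frame: (0.881 − 0.8161)/(1 − 0.881·0.8161) = 0.0649/0.2810159, so the relative speed is 0.23095c.
γ for this relative speed: γ = 1/√(1 − 0.0533379) = 1.0278.
The clock on craft A records proper time, so ship B measures Δt = γΔτ = 1.0278 × 30.8 = 31.66 days.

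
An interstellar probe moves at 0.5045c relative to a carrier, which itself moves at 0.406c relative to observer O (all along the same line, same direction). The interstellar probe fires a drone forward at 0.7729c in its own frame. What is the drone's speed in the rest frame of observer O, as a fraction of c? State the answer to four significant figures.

0.9650c

Apply u = (u'+v)/(1+u'v) twice. Drone in the carrier frame: (0.7729+0.5045)/(1+0.7729·0.5045) = 1.2774/1.38992805 = 0.91904c.
That velocity, transformed to the rest frame of observer O: (0.91904+0.406)/(1+0.91904·0.406) = 1.32504/1.37313024 = 0.96498c.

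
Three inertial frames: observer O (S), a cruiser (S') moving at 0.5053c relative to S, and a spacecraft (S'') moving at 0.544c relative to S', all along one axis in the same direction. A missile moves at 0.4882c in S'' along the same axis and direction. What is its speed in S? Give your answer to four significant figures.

Apply u = (u'+v)/(1+u'v) twice. Missile in the cruiser frame: (0.4882+0.544)/(1+0.4882·0.544) = 1.0322/1.2655808 = 0.81559c.
That velocity, transformed to the rest frame of observer O: (0.81559+0.5053)/(1+0.81559·0.5053) = 1.32089/1.412117627 = 0.9354c.

0.9354c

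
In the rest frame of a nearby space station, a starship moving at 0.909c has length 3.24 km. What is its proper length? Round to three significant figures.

γ = 1/√(1 − β²) = 1/√(1 − 0.826281) = 1/√0.173719 = 1/0.416796 = 2.3993.
Proper length: L₀ = γ·L = 2.3993 × 3.24 = 7.77 km.

7.77 km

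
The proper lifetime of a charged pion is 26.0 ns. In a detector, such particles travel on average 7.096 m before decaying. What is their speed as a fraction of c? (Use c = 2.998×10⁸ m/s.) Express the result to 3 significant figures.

d = βγcτ ⇒ βγ = d/(cτ) = 7.096 m / (7.7948 m) = 0.91035.
β = (βγ)/√(1+(βγ)²) = 0.91035/√1.828737 = 0.673.

0.673c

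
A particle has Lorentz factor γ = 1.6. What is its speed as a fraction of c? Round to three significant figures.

0.781c

β = √(1 − 1/γ²) = √(1 − 1/2.56) = √0.609375 = 0.781.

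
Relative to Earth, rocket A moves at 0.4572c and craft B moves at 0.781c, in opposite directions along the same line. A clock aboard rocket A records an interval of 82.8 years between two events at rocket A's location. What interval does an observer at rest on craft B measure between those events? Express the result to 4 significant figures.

The velocity of rocket A relative to craft B is (0.4572 + 0.781)c / (1 + 0.4572×0.781) = 0.9124c; relative speed 0.9124c.
At |u| = 0.9124c, γ = (1 − 0.832474)^(−1/2) = 2.4432.
The clock on rocket A records proper time, so craft B measures Δt = γΔτ = 2.4432 × 82.8 = 202.3 years.

202.3 years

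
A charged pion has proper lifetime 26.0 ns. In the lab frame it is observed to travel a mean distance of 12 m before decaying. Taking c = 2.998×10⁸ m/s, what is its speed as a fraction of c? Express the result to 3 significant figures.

0.839c

Lab distance = (lab lifetime)·v = γτ·βc, so βγ = d/(cτ) = 12.00/(2.998×10⁸ × 2.600×10^-8) = 1.5395.
With βγ = 1.5395: γ² = 1 + (βγ)² = 3.37006, and β = (βγ)/γ = 1.5395/1.83577 = 0.839.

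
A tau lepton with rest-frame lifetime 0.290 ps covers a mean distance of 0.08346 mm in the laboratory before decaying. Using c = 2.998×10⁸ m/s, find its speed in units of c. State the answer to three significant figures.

Let x = d/(cτ) = 8.346×10^-5 m / (2.998×10⁸ m/s × 2.900×10^-13 s) = 0.95995. Since d = βγcτ, x = βγ = β/√(1−β²).
Solving: β² = x²/(1+x²) = 0.921504/1.921504 = 0.479574, so β = 0.693.

0.693c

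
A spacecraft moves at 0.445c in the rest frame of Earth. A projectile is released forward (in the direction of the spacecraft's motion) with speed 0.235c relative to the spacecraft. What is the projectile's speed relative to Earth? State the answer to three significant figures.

In units of c, u = (u' + v)/(1 + u'v) with u' = 0.235 and v = 0.445.
Numerator: 0.235 + 0.445 = 0.68. Denominator: 1 + (0.235)(0.445) = 1.104575.
u = 0.68/1.104575 = 0.61562, so the speed is 0.616c.

0.616c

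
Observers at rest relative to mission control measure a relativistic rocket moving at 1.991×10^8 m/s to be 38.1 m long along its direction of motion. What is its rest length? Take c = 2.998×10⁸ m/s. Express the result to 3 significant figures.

β = v/c = (1.991×10^8 m/s)/(2.998×10⁸ m/s) = 0.664109.
With β = 0.664109, γ = 1/√(1 − 0.664109²) = 1/√0.5589592 = 1.3375.
Proper length: L₀ = γ·L = 1.3375 × 38.1 = 51.0 m.

51.0 m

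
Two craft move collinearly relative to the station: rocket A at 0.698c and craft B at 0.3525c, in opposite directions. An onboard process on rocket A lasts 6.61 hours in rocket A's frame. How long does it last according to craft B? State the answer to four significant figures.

The velocity of rocket A relative to craft B is (0.698 + 0.3525)c / (1 + 0.698×0.3525) = 0.84307c; relative speed 0.84307c.
At |u| = 0.84307c, γ = (1 − 0.710767)^(−1/2) = 1.8594.
The clock on rocket A records proper time, so craft B measures Δt = γΔτ = 1.8594 × 6.61 = 12.29 hours.

12.29 hours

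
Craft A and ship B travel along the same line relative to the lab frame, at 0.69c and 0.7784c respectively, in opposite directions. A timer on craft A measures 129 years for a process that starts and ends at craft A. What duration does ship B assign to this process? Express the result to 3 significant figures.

436 years

The velocity of craft A relative to ship B is (0.69 + 0.7784)c / (1 + 0.69×0.7784) = 0.95531c; relative speed 0.95531c.
γ for this relative speed: γ = 1/√(1 − 0.912617) = 3.3829.
The clock on craft A records proper time, so ship B measures Δt = γΔτ = 3.3829 × 129 = 436 years.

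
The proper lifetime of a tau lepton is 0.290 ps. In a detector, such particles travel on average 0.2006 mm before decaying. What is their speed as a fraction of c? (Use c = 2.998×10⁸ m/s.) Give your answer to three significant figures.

d = βγcτ ⇒ βγ = d/(cτ) = 2.006×10^-4 m / (8.6942×10^-5 m) = 2.3073.
β = (βγ)/√(1+(βγ)²) = 2.3073/√6.32363 = 0.918.

0.918c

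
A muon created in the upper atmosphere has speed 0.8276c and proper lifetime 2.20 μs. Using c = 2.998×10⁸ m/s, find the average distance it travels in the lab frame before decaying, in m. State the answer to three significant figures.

With β = 0.8276, γ = 1/√(1 − 0.8276²) = 1/√0.31507824 = 1.7815.
Lab-frame lifetime: Δt = γτ = 1.7815 × 2.20 μs = 3.9193 μs.
Distance: d = vΔt = 0.8276 × 2.998×10⁸ m/s × 3.9193×10^-6 s = 972 m.

972 m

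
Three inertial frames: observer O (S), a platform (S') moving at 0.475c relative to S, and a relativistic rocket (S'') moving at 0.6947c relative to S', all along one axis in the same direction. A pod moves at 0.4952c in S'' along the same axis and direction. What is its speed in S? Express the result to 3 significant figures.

First combine the pod and relativistic rocket (S''→S'): u₁ = (0.4952 + 0.6947)/(1 + 0.4952×0.6947) = 1.1899/1.34401544 = 0.88533.
Then combine with the platform (S'→S): u = (0.88533 + 0.475)/(1 + 0.88533×0.475) = 1.36033/1.42053175 = 0.95762.

0.958c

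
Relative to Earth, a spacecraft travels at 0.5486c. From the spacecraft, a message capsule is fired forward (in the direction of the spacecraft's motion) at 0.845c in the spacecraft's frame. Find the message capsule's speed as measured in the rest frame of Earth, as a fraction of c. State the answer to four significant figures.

In units of c, u = (u' + v)/(1 + u'v) with u' = 0.845 and v = 0.5486.
Numerator: 0.845 + 0.5486 = 1.3936. Denominator: 1 + (0.845)(0.5486) = 1.463567.
u = 1.3936/1.463567 = 0.95219, so the speed is 0.9522c.

0.9522c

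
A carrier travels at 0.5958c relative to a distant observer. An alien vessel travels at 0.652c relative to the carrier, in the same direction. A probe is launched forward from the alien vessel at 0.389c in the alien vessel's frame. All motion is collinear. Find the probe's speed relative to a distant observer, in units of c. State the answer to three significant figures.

Apply u = (u'+v)/(1+u'v) twice. Probe in the carrier frame: (0.389+0.652)/(1+0.389·0.652) = 1.041/1.253628 = 0.83039c.
That velocity, transformed to the rest frame of a distant observer: (0.83039+0.5958)/(1+0.83039·0.5958) = 1.42619/1.494746362 = 0.95414c.

0.954c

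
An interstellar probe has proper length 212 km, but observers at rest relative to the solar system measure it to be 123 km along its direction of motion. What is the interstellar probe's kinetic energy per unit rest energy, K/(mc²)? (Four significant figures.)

0.7236

From L = L₀/γ: γ = 212/123 = 1.72358.
K/(mc²) = γ − 1 = 1.72358 − 1 = 0.7236.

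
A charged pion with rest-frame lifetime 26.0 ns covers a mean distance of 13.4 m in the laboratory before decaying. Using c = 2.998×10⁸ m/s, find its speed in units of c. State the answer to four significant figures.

0.8644c

Let x = d/(cτ) = 13.40 m / (2.998×10⁸ m/s × 2.600×10^-8 s) = 1.7191. Since d = βγcτ, x = βγ = β/√(1−β²).
Solving: β² = x²/(1+x²) = 2.9553/3.9553 = 0.747175, so β = 0.8644.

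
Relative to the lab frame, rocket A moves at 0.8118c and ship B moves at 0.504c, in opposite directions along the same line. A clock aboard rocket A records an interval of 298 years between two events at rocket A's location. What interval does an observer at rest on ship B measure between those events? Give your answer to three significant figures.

833 years

Speed of rocket A in ship B's frame: u = (v_A + v_B)/(1 + v_A v_B/c²) = (0.8118 + 0.504)/(1 + 0.8118×0.504) = 1.3158/1.4091472 = 0.93376; |u| = 0.93376c.
At |u| = 0.93376c, γ = (1 − 0.871908)^(−1/2) = 2.7941.
The clock on rocket A records proper time, so ship B measures Δt = γΔτ = 2.7941 × 298 = 833 years.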